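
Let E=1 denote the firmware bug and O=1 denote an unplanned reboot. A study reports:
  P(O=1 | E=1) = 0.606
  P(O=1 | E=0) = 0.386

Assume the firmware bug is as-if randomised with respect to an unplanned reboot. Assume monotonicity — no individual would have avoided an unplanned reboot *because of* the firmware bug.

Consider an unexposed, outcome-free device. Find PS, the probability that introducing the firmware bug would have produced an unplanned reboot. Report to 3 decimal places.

Let p₁ = 0.606, p₀ = 0.386.
Under exogeneity and monotonicity, PS = (p₁ − p₀) / (1 − p₀).
PS = (0.606 − 0.386) / (1 − 0.386) = 0.22 / 0.614 ≈ 0.3583

PS ≈ 0.358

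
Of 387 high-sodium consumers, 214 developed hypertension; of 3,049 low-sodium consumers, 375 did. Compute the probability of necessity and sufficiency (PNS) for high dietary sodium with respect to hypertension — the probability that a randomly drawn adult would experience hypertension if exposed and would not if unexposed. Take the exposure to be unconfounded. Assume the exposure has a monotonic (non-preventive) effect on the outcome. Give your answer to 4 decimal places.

PNS ≈ 0.4300

p₁ = P(outcome | exposed) = 214/387 = 0.55297
p₀ = P(outcome | unexposed) = 375/3049 = 0.12299
Under exogeneity and monotonicity, PNS = p₁ − p₀.
PNS = 0.55297 − 0.12299 = 0.42998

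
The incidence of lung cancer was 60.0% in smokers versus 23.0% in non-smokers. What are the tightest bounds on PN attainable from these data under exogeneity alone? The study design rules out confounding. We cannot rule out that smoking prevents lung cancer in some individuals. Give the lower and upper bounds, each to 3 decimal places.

0.617 ≤ PN ≤ 1.000

p₁ = 0.6, p₀ = 0.23.
Under exogeneity alone the bounds on PN are max{0,(p₁−p₀)/p₁} ≤ PN ≤ min{1,(1−p₀)/p₁}.
  lower = (p₁ − p₀)/p₁ = 0.37 / 0.6 ≈ 0.6167
  upper = min{1, (1 − p₀)/p₁} = 0.77 / 0.6 ≈ 1.2833 → capped at 1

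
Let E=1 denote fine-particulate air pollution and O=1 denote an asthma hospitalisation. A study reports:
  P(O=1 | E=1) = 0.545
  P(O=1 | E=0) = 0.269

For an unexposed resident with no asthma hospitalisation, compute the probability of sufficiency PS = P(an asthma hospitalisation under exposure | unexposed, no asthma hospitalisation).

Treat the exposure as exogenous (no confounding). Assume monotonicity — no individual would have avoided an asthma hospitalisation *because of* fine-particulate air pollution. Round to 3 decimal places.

Let p₁ = 0.545, p₀ = 0.269.
Under exogeneity and monotonicity, PS = (p₁ − p₀) / (1 − p₀).
PS = (0.545 − 0.269) / (1 − 0.269) = 0.276 / 0.731 ≈ 0.3776

PS ≈ 0.378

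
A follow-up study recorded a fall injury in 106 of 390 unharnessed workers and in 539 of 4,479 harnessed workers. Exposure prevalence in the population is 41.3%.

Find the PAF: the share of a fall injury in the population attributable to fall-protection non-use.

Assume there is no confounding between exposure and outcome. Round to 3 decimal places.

PAF ≈ 0.342

p₁ = P(outcome | exposed) = 106/390 = 0.27179
p₀ = P(outcome | unexposed) = 539/4479 = 0.12034
Overall risk P(Y=1) = π·p₁ + (1−π)·p₀ = 0.413×0.27179 + 0.587×0.12034 = 0.18289.
Under exogeneity, PAF = [P(Y=1) − p₀] / P(Y=1).
PAF = (0.18289 − 0.12034) / 0.18289 ≈ 0.3420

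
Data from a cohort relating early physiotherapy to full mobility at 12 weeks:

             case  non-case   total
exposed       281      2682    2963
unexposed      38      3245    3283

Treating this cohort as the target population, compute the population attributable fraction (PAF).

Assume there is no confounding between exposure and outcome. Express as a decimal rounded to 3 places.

p₁ = P(outcome | exposed) = 281/2963 = 0.094836
p₀ = P(outcome | unexposed) = 38/3283 = 0.011575
Exposure prevalence π = 2963/6246 = 0.47438; overall risk P(Y=1) = 0.051073.
Under exogeneity, PAF = [P(Y=1) − p₀]/P(Y=1).
PAF = (0.051073 − 0.011575) / 0.051073 ≈ 0.7734

PAF ≈ 0.773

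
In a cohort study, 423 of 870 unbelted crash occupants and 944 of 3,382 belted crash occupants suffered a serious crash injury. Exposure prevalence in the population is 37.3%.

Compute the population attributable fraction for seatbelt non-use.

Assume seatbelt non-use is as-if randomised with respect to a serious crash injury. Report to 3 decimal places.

PAF ≈ 0.217

p₁ = P(outcome | exposed) = 423/870 = 0.48621
p₀ = P(outcome | unexposed) = 944/3382 = 0.27912
Overall risk P(Y=1) = π·p₁ + (1−π)·p₀ = 0.373×0.48621 + 0.627×0.27912 = 0.35637.
Under exogeneity, PAF = [P(Y=1) − p₀] / P(Y=1).
PAF = (0.35637 − 0.27912) / 0.35637 ≈ 0.2167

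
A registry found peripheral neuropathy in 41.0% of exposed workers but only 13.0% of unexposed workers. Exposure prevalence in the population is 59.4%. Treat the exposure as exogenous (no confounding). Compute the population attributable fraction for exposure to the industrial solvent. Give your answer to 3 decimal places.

p₁ = 0.41, p₀ = 0.13.
Overall risk P(Y=1) = π·p₁ + (1−π)·p₀ = 0.594×0.41 + 0.406×0.13 = 0.29632.
Under exogeneity, PAF = [P(Y=1) − p₀] / P(Y=1).
PAF = (0.29632 − 0.13) / 0.29632 ≈ 0.5613

PAF ≈ 0.561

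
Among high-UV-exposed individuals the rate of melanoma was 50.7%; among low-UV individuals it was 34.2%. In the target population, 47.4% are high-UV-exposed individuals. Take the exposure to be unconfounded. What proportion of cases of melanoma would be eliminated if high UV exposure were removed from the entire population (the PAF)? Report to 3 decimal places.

p₁ = 0.507, p₀ = 0.342.
Overall risk P(Y=1) = π·p₁ + (1−π)·p₀ = 0.474×0.507 + 0.526×0.342 = 0.42021.
Under exogeneity, PAF = [P(Y=1) − p₀] / P(Y=1).
PAF = (0.42021 − 0.342) / 0.42021 ≈ 0.1861

PAF ≈ 0.186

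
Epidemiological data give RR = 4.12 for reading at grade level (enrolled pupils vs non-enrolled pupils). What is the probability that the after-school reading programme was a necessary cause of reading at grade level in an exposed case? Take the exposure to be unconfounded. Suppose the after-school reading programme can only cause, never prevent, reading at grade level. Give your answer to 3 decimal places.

Under exogeneity and monotonicity, PN = (RR − 1) / RR = 1 − 1/RR.
PN = (4.12 − 1) / 4.12 = 3.12 / 4.12 ≈ 0.7573

PN ≈ 0.757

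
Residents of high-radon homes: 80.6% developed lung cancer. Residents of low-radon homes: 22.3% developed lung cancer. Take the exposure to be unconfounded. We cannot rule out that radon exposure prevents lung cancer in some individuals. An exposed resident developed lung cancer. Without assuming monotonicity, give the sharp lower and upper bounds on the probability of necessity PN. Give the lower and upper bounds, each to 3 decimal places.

0.723 ≤ PN ≤ 0.964

p₁ = 0.806, p₀ = 0.223.
Under exogeneity alone the bounds on PN are max{0,(p₁−p₀)/p₁} ≤ PN ≤ min{1,(1−p₀)/p₁}.
  lower = (p₁ − p₀)/p₁ = 0.583 / 0.806 ≈ 0.7233
  upper = min{1, (1 − p₀)/p₁} = 0.777 / 0.806 ≈ 0.9640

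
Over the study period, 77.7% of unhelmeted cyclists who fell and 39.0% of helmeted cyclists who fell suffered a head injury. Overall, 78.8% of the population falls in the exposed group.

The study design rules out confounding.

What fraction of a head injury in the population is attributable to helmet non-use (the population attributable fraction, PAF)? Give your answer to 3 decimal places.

PAF ≈ 0.439

p₁ = 0.777, p₀ = 0.39.
Overall risk P(Y=1) = π·p₁ + (1−π)·p₀ = 0.788×0.777 + 0.212×0.39 = 0.69496.
Under exogeneity, PAF = [P(Y=1) − p₀] / P(Y=1).
PAF = (0.69496 − 0.39) / 0.69496 ≈ 0.4388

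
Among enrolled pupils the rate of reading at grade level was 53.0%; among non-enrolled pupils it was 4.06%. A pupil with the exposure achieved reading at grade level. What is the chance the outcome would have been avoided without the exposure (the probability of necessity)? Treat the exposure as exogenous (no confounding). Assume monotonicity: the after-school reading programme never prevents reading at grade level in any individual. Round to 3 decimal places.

p₁ = 0.53, p₀ = 0.0406.
Under exogeneity and monotonicity, PN = (p₁ − p₀) / p₁.
PN = (0.53 − 0.0406) / 0.53 = 0.4894 / 0.53 ≈ 0.9234

PN ≈ 0.923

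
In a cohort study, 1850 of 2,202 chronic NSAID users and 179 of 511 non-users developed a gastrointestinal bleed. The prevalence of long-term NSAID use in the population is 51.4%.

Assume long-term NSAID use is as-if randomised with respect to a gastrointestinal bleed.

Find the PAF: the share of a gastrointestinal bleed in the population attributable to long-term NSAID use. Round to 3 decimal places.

p₁ = P(outcome | exposed) = 1850/2202 = 0.84015
p₀ = P(outcome | unexposed) = 179/511 = 0.35029
Overall risk P(Y=1) = π·p₁ + (1−π)·p₀ = 0.514×0.84015 + 0.486×0.35029 = 0.60208.
Under exogeneity, PAF = [P(Y=1) − p₀] / P(Y=1).
PAF = (0.60208 − 0.35029) / 0.60208 ≈ 0.4182

PAF ≈ 0.418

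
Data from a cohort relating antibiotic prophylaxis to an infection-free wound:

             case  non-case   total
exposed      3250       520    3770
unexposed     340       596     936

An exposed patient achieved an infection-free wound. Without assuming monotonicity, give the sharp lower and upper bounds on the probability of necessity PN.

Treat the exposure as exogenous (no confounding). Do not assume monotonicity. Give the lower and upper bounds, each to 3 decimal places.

0.579 ≤ PN ≤ 0.739

p₁ = P(outcome | exposed) = 3250/3770 = 0.86207
p₀ = P(outcome | unexposed) = 340/936 = 0.36325
Under exogeneity alone the bounds on PN are max{0,(p₁−p₀)/p₁} ≤ PN ≤ min{1,(1−p₀)/p₁}.
  lower = (p₁ − p₀)/p₁ = 0.49882 / 0.86207 ≈ 0.5786
  upper = min{1, (1 − p₀)/p₁} = 0.63675 / 0.86207 ≈ 0.7386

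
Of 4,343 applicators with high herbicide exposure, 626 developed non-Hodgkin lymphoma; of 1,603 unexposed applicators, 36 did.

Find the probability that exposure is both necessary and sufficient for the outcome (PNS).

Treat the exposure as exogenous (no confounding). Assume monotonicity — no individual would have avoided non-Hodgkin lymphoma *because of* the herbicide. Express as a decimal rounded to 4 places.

PNS ≈ 0.1217

p₁ = P(outcome | exposed) = 626/4343 = 0.14414
p₀ = P(outcome | unexposed) = 36/1603 = 0.022458
Under exogeneity and monotonicity, PNS = p₁ − p₀.
PNS = 0.14414 − 0.022458 = 0.12168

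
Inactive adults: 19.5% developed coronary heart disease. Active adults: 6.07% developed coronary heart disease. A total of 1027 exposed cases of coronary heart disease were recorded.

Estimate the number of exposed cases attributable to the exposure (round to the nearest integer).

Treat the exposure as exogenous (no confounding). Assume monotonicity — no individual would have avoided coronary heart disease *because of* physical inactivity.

about 707 cases

p₁ = 0.195, p₀ = 0.0607.
PN = (p₁ − p₀)/p₁ = (0.195 − 0.0607) / 0.195 ≈ 0.68872.
Attributable cases ≈ PN × (exposed cases) = 0.68872 × 1027 ≈ 707.31.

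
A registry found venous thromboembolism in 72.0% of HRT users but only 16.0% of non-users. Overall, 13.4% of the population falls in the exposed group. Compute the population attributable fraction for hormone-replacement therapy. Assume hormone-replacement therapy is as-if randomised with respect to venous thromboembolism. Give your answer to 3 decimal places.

p₁ = 0.72, p₀ = 0.16.
Overall risk P(Y=1) = π·p₁ + (1−π)·p₀ = 0.134×0.72 + 0.866×0.16 = 0.23504.
Under exogeneity, PAF = [P(Y=1) − p₀] / P(Y=1).
PAF = (0.23504 − 0.16) / 0.23504 ≈ 0.3193

PAF ≈ 0.319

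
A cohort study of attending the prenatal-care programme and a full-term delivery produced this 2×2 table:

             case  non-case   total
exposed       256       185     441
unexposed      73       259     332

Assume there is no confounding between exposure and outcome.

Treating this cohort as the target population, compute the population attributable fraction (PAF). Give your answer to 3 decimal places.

PAF ≈ 0.483

p₁ = P(outcome | exposed) = 256/441 = 0.5805
p₀ = P(outcome | unexposed) = 73/332 = 0.21988
Exposure prevalence π = 441/773 = 0.5705; overall risk P(Y=1) = 0.42561.
Under exogeneity, PAF = [P(Y=1) − p₀]/P(Y=1).
PAF = (0.42561 − 0.21988) / 0.42561 ≈ 0.4834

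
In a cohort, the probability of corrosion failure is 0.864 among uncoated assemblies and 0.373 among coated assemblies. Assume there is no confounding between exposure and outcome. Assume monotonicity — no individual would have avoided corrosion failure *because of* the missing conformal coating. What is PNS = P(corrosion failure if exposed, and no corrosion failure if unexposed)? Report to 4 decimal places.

PNS ≈ 0.4910

Let p₁ = 0.864, p₀ = 0.373.
Under exogeneity and monotonicity, PNS = p₁ − p₀.
PNS = 0.864 − 0.373 = 0.491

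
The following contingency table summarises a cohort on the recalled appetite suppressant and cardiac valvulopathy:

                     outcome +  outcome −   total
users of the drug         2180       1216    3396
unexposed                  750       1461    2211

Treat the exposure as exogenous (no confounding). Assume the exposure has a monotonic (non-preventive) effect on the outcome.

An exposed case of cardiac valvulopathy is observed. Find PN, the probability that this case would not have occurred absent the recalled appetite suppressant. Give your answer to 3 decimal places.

PN ≈ 0.472

p₁ = P(outcome | exposed) = 2180/3396 = 0.64193
p₀ = P(outcome | unexposed) = 750/2211 = 0.33921
Under exogeneity and monotonicity, PN = (p₁ − p₀)/p₁.
PN = (0.64193 − 0.33921) / 0.64193 ≈ 0.4716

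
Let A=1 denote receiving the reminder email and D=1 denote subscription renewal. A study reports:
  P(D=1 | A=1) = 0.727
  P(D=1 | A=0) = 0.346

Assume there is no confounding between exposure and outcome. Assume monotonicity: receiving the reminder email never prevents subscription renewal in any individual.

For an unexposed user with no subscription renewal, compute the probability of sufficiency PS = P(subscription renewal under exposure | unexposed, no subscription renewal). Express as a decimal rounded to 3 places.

Let p₁ = 0.727, p₀ = 0.346.
Under exogeneity and monotonicity, PS = (p₁ − p₀) / (1 − p₀).
PS = (0.727 − 0.346) / (1 − 0.346) = 0.381 / 0.654 ≈ 0.5826

PS ≈ 0.583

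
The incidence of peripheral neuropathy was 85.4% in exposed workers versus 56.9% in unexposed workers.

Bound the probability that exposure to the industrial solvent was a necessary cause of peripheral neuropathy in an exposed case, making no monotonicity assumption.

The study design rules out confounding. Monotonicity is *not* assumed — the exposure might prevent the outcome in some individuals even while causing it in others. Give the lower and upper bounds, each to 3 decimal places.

p₁ = 0.854, p₀ = 0.569.
Under exogeneity alone the bounds on PN are max{0,(p₁−p₀)/p₁} ≤ PN ≤ min{1,(1−p₀)/p₁}.
  lower = (p₁ − p₀)/p₁ = 0.285 / 0.854 ≈ 0.3337
  upper = min{1, (1 − p₀)/p₁} = 0.431 / 0.854 ≈ 0.5047

0.334 ≤ PN ≤ 0.505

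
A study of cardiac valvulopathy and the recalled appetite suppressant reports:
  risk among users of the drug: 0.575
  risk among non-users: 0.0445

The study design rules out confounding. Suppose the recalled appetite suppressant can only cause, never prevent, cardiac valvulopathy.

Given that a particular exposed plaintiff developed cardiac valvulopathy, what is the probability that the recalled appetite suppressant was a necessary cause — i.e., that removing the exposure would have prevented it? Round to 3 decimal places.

PN ≈ 0.923

Let p₁ = 0.575, p₀ = 0.0445.
Under exogeneity and monotonicity, PN = (p₁ − p₀) / p₁.
PN = (0.575 − 0.0445) / 0.575 = 0.5305 / 0.575 ≈ 0.9226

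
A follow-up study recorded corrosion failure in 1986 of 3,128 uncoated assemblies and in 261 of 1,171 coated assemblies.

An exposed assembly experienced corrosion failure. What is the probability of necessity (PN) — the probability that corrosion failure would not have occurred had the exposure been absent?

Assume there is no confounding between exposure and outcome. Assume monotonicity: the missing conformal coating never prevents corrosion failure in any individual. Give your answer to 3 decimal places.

PN ≈ 0.649

p₁ = P(outcome | exposed) = 1986/3128 = 0.63491
p₀ = P(outcome | unexposed) = 261/1171 = 0.22289
Under exogeneity and monotonicity, PN = (p₁ − p₀) / p₁.
PN = (0.63491 − 0.22289) / 0.63491 = 0.41202 / 0.63491 ≈ 0.6489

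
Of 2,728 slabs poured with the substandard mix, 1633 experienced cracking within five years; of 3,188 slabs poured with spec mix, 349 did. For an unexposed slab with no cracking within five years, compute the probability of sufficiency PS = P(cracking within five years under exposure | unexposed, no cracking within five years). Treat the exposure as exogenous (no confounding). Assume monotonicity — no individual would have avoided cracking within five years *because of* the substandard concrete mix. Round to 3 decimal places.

p₁ = P(outcome | exposed) = 1633/2728 = 0.59861
p₀ = P(outcome | unexposed) = 349/3188 = 0.10947
Under exogeneity and monotonicity, PS = (p₁ − p₀) / (1 − p₀).
PS = (0.59861 − 0.10947) / (1 − 0.10947) = 0.48913 / 0.89053 ≈ 0.5493

PS ≈ 0.549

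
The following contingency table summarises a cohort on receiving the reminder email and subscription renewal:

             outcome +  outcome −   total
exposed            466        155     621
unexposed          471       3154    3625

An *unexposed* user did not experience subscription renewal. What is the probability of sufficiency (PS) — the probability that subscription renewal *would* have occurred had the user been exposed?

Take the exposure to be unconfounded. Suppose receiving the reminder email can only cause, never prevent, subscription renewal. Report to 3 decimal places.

p₁ = P(outcome | exposed) = 466/621 = 0.7504
p₀ = P(outcome | unexposed) = 471/3625 = 0.12993
Under exogeneity and monotonicity, PS = (p₁ − p₀) / (1 − p₀).
PS = (0.7504 − 0.12993) / (1 − 0.12993) = 0.62047 / 0.87007 ≈ 0.7131

PS ≈ 0.713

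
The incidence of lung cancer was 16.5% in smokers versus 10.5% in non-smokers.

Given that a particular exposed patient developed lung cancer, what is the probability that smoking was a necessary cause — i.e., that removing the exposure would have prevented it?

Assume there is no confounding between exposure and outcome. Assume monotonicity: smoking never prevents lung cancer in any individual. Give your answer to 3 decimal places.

PN ≈ 0.364

p₁ = 0.165, p₀ = 0.105.
Under exogeneity and monotonicity, PN = (p₁ − p₀) / p₁.
PN = (0.165 − 0.105) / 0.165 = 0.06 / 0.165 ≈ 0.3636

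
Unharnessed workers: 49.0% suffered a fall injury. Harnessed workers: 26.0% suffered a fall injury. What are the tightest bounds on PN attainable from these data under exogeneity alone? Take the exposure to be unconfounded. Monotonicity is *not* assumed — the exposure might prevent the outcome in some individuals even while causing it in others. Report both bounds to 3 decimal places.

p₁ = 0.49, p₀ = 0.26.
Under exogeneity alone the bounds on PN are max{0,(p₁−p₀)/p₁} ≤ PN ≤ min{1,(1−p₀)/p₁}.
  lower = (p₁ − p₀)/p₁ = 0.23 / 0.49 ≈ 0.4694
  upper = min{1, (1 − p₀)/p₁} = 0.74 / 0.49 ≈ 1.5102 → capped at 1

0.469 ≤ PN ≤ 1.000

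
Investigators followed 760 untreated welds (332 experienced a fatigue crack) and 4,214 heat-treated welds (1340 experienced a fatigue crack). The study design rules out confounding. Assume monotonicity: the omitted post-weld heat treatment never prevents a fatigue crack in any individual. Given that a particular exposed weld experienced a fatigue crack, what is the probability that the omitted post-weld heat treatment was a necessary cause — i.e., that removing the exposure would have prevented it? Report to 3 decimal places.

p₁ = P(outcome | exposed) = 332/760 = 0.43684
p₀ = P(outcome | unexposed) = 1340/4214 = 0.31799
Under exogeneity and monotonicity, PN = (p₁ − p₀) / p₁.
PN = (0.43684 − 0.31799) / 0.43684 = 0.11885 / 0.43684 ≈ 0.2721

PN ≈ 0.272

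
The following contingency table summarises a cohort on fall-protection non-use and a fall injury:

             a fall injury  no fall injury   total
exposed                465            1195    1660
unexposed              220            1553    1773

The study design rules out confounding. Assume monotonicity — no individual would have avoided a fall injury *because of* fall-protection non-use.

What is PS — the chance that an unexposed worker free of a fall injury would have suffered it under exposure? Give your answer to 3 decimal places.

p₁ = P(outcome | exposed) = 465/1660 = 0.28012
p₀ = P(outcome | unexposed) = 220/1773 = 0.12408
Under exogeneity and monotonicity, PS = (p₁ − p₀)/(1 − p₀).
PS = (0.28012 − 0.12408) / 0.87592 ≈ 0.1781

PS ≈ 0.178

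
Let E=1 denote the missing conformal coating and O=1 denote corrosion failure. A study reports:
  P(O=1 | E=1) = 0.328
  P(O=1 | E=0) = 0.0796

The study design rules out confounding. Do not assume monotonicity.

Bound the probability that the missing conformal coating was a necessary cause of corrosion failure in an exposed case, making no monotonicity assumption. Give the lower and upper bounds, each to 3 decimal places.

Let p₁ = 0.328, p₀ = 0.0796.
Under exogeneity alone the bounds on PN are max{0,(p₁−p₀)/p₁} ≤ PN ≤ min{1,(1−p₀)/p₁}.
  lower = (p₁ − p₀)/p₁ = 0.2484 / 0.328 ≈ 0.7573
  upper = min{1, (1 − p₀)/p₁} = 0.9204 / 0.328 ≈ 2.8061 → capped at 1

0.757 ≤ PN ≤ 1.000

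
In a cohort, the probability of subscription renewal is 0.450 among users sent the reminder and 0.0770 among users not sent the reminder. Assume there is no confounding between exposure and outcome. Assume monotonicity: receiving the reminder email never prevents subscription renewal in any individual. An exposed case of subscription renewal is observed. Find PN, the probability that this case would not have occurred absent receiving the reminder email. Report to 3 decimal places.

PN ≈ 0.829

Let p₁ = 0.45, p₀ = 0.077.
Under exogeneity and monotonicity, PN = (p₁ − p₀) / p₁.
PN = (0.45 − 0.077) / 0.45 = 0.373 / 0.45 ≈ 0.8289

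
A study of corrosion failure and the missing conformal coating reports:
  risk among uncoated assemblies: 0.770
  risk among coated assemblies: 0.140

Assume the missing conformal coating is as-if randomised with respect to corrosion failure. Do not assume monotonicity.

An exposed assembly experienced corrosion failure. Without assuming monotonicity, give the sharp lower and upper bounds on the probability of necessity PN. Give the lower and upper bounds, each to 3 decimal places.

0.818 ≤ PN ≤ 1.000

Let p₁ = 0.77, p₀ = 0.14.
Under exogeneity alone the bounds on PN are max{0,(p₁−p₀)/p₁} ≤ PN ≤ min{1,(1−p₀)/p₁}.
  lower = (p₁ − p₀)/p₁ = 0.63 / 0.77 ≈ 0.8182
  upper = min{1, (1 − p₀)/p₁} = 0.86 / 0.77 ≈ 1.1169 → capped at 1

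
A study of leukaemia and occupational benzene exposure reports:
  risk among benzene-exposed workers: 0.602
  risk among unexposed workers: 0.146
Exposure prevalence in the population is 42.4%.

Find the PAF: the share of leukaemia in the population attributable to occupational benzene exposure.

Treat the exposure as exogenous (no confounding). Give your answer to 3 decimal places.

Let p₁ = 0.602, p₀ = 0.146.
Overall risk P(Y=1) = π·p₁ + (1−π)·p₀ = 0.424×0.602 + 0.576×0.146 = 0.33934.
Under exogeneity, PAF = [P(Y=1) − p₀] / P(Y=1).
PAF = (0.33934 − 0.146) / 0.33934 ≈ 0.5698

PAF ≈ 0.570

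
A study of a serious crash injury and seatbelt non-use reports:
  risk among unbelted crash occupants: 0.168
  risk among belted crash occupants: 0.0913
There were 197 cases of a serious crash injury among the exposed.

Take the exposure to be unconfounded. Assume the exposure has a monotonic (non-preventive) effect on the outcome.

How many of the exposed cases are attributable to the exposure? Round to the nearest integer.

about 90 cases

Let p₁ = 0.168, p₀ = 0.0913.
PN = (p₁ − p₀)/p₁ = (0.168 − 0.0913) / 0.168 ≈ 0.45655.
Attributable cases ≈ PN × (exposed cases) = 0.45655 × 197 ≈ 89.94.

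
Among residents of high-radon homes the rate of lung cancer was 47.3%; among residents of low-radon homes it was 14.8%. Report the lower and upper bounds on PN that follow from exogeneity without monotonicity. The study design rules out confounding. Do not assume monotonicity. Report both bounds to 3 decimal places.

0.687 ≤ PN ≤ 1.000

p₁ = 0.473, p₀ = 0.148.
Under exogeneity alone the bounds on PN are max{0,(p₁−p₀)/p₁} ≤ PN ≤ min{1,(1−p₀)/p₁}.
  lower = (p₁ − p₀)/p₁ = 0.325 / 0.473 ≈ 0.6871
  upper = min{1, (1 − p₀)/p₁} = 0.852 / 0.473 ≈ 1.8013 → capped at 1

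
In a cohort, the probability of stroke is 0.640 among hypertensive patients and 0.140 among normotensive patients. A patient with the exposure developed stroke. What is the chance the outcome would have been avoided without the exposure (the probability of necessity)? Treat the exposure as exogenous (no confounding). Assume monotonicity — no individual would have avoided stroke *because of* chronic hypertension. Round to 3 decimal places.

Let p₁ = 0.64, p₀ = 0.14.
Under exogeneity and monotonicity, PN = (p₁ − p₀) / p₁.
PN = (0.64 − 0.14) / 0.64 = 0.5 / 0.64 ≈ 0.7812

PN ≈ 0.781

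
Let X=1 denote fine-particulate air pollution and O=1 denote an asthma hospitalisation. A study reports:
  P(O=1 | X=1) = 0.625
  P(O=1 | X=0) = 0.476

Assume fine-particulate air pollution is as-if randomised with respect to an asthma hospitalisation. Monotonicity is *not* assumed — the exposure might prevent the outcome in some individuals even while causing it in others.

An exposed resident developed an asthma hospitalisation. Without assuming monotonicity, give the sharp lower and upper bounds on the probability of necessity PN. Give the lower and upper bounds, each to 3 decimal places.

Let p₁ = 0.625, p₀ = 0.476.
Under exogeneity alone the bounds on PN are max{0,(p₁−p₀)/p₁} ≤ PN ≤ min{1,(1−p₀)/p₁}.
  lower = (p₁ − p₀)/p₁ = 0.149 / 0.625 ≈ 0.2384
  upper = min{1, (1 − p₀)/p₁} = 0.524 / 0.625 ≈ 0.8384

0.238 ≤ PN ≤ 0.838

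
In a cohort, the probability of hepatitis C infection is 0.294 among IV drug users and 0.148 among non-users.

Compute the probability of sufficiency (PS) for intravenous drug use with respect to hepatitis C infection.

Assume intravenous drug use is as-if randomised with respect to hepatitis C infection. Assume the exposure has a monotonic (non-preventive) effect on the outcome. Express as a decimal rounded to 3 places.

PS ≈ 0.171

Let p₁ = 0.294, p₀ = 0.148.
Under exogeneity and monotonicity, PS = (p₁ − p₀) / (1 − p₀).
PS = (0.294 − 0.148) / (1 − 0.148) = 0.146 / 0.852 ≈ 0.1714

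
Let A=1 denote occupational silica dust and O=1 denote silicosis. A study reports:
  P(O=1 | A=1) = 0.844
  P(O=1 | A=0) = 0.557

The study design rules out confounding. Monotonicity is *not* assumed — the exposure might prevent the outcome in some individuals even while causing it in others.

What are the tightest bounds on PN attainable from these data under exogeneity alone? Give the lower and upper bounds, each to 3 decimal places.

Let p₁ = 0.844, p₀ = 0.557.
Under exogeneity alone the bounds on PN are max{0,(p₁−p₀)/p₁} ≤ PN ≤ min{1,(1−p₀)/p₁}.
  lower = (p₁ − p₀)/p₁ = 0.287 / 0.844 ≈ 0.3400
  upper = min{1, (1 − p₀)/p₁} = 0.443 / 0.844 ≈ 0.5249

0.340 ≤ PN ≤ 0.525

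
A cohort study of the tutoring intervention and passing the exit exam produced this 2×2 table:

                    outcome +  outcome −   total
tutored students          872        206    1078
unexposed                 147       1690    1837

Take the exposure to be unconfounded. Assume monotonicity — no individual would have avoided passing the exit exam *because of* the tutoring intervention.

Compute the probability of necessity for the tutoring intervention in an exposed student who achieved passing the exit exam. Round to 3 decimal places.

PN ≈ 0.901

p₁ = P(outcome | exposed) = 872/1078 = 0.80891
p₀ = P(outcome | unexposed) = 147/1837 = 0.080022
Under exogeneity and monotonicity, PN = (p₁ − p₀)/p₁.
PN = (0.80891 − 0.080022) / 0.80891 ≈ 0.9011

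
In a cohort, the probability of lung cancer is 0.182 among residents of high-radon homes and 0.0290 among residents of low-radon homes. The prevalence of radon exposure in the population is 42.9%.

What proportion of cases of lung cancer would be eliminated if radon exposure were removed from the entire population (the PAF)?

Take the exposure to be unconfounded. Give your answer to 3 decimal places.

PAF ≈ 0.694

Let p₁ = 0.182, p₀ = 0.029.
Overall risk P(Y=1) = π·p₁ + (1−π)·p₀ = 0.429×0.182 + 0.571×0.029 = 0.094637.
Under exogeneity, PAF = [P(Y=1) − p₀] / P(Y=1).
PAF = (0.094637 − 0.029) / 0.094637 ≈ 0.6936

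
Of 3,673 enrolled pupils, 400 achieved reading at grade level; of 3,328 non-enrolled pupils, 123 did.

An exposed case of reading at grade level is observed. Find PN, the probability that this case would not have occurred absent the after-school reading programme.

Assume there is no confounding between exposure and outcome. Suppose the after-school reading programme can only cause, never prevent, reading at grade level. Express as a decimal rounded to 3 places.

p₁ = P(outcome | exposed) = 400/3673 = 0.1089
p₀ = P(outcome | unexposed) = 123/3328 = 0.036959
Under exogeneity and monotonicity, PN = (p₁ − p₀) / p₁.
PN = (0.1089 − 0.036959) / 0.1089 = 0.071944 / 0.1089 ≈ 0.6606

PN ≈ 0.661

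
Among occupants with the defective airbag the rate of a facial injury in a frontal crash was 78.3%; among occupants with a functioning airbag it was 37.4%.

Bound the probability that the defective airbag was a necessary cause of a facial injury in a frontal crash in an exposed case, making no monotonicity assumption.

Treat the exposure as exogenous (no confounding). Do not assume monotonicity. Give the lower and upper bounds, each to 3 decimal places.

p₁ = 0.783, p₀ = 0.374.
Under exogeneity alone the bounds on PN are max{0,(p₁−p₀)/p₁} ≤ PN ≤ min{1,(1−p₀)/p₁}.
  lower = (p₁ − p₀)/p₁ = 0.409 / 0.783 ≈ 0.5223
  upper = min{1, (1 − p₀)/p₁} = 0.626 / 0.783 ≈ 0.7995

0.522 ≤ PN ≤ 0.799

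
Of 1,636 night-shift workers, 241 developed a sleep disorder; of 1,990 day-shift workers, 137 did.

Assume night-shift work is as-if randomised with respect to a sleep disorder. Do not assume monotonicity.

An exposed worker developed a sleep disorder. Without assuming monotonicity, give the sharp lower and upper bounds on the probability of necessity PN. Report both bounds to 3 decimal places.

0.533 ≤ PN ≤ 1.000

p₁ = P(outcome | exposed) = 241/1636 = 0.14731
p₀ = P(outcome | unexposed) = 137/1990 = 0.068844
Under exogeneity alone the bounds on PN are max{0,(p₁−p₀)/p₁} ≤ PN ≤ min{1,(1−p₀)/p₁}.
  lower = (p₁ − p₀)/p₁ = 0.078466 / 0.14731 ≈ 0.5327
  upper = min{1, (1 − p₀)/p₁} = 0.93116 / 0.14731 ≈ 6.3210 → capped at 1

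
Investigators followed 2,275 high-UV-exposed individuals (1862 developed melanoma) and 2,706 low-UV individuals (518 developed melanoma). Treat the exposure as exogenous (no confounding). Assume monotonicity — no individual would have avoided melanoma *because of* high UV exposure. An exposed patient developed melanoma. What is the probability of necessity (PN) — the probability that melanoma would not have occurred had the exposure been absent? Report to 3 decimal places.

PN ≈ 0.766

p₁ = P(outcome | exposed) = 1862/2275 = 0.81846
p₀ = P(outcome | unexposed) = 518/2706 = 0.19143
Under exogeneity and monotonicity, PN = (p₁ − p₀) / p₁.
PN = (0.81846 − 0.19143) / 0.81846 = 0.62704 / 0.81846 ≈ 0.7661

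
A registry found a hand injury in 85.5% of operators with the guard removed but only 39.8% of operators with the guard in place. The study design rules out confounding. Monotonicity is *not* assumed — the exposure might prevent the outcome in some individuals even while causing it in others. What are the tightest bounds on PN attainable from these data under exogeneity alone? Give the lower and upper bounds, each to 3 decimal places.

0.535 ≤ PN ≤ 0.704

p₁ = 0.855, p₀ = 0.398.
Under exogeneity alone the bounds on PN are max{0,(p₁−p₀)/p₁} ≤ PN ≤ min{1,(1−p₀)/p₁}.
  lower = (p₁ − p₀)/p₁ = 0.457 / 0.855 ≈ 0.5345
  upper = min{1, (1 − p₀)/p₁} = 0.602 / 0.855 ≈ 0.7041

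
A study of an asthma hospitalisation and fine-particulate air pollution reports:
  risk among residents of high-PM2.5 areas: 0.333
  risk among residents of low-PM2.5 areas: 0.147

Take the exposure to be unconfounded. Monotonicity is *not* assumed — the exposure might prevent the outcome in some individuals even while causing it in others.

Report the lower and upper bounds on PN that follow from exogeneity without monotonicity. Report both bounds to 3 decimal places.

Let p₁ = 0.333, p₀ = 0.147.
Under exogeneity alone the bounds on PN are max{0,(p₁−p₀)/p₁} ≤ PN ≤ min{1,(1−p₀)/p₁}.
  lower = (p₁ − p₀)/p₁ = 0.186 / 0.333 ≈ 0.5586
  upper = min{1, (1 − p₀)/p₁} = 0.853 / 0.333 ≈ 2.5616 → capped at 1

0.559 ≤ PN ≤ 1.000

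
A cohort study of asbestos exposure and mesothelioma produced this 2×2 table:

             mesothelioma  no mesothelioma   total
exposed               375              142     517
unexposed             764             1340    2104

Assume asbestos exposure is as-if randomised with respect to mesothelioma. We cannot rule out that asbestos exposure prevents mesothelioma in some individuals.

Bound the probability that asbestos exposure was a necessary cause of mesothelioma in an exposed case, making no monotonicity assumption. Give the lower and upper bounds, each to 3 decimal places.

0.499 ≤ PN ≤ 0.878

p₁ = P(outcome | exposed) = 375/517 = 0.72534
p₀ = P(outcome | unexposed) = 764/2104 = 0.36312
Under exogeneity alone the bounds on PN are max{0,(p₁−p₀)/p₁} ≤ PN ≤ min{1,(1−p₀)/p₁}.
  lower = (p₁ − p₀)/p₁ = 0.36222 / 0.72534 ≈ 0.4994
  upper = min{1, (1 − p₀)/p₁} = 0.63688 / 0.72534 ≈ 0.8780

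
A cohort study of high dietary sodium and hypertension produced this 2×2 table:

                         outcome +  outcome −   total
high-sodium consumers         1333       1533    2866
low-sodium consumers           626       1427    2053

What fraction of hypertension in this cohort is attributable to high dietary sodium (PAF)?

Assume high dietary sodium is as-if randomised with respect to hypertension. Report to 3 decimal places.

PAF ≈ 0.234

p₁ = P(outcome | exposed) = 1333/2866 = 0.46511
p₀ = P(outcome | unexposed) = 626/2053 = 0.30492
Exposure prevalence π = 2866/4919 = 0.58264; overall risk P(Y=1) = 0.39825.
Under exogeneity, PAF = [P(Y=1) − p₀]/P(Y=1).
PAF = (0.39825 − 0.30492) / 0.39825 ≈ 0.2344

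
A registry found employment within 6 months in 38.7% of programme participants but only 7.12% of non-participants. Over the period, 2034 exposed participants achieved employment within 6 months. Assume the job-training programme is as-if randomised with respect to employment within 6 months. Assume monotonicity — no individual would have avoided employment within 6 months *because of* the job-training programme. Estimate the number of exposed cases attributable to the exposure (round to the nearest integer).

about 1660 cases

p₁ = 0.387, p₀ = 0.0712.
PN = (p₁ − p₀)/p₁ = (0.387 − 0.0712) / 0.387 ≈ 0.81602.
Attributable cases ≈ PN × (exposed cases) = 0.81602 × 2034 ≈ 1659.79.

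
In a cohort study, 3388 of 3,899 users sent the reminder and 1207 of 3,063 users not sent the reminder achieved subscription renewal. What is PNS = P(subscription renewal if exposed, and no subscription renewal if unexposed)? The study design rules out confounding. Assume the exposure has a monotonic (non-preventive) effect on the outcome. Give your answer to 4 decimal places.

PNS ≈ 0.4749

p₁ = P(outcome | exposed) = 3388/3899 = 0.86894
p₀ = P(outcome | unexposed) = 1207/3063 = 0.39406
Under exogeneity and monotonicity, PNS = p₁ − p₀.
PNS = 0.86894 − 0.39406 = 0.47488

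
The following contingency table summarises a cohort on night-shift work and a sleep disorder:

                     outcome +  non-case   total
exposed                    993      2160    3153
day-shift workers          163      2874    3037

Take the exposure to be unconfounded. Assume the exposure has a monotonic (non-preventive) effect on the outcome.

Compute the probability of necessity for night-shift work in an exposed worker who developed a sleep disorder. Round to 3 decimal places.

PN ≈ 0.830

p₁ = P(outcome | exposed) = 993/3153 = 0.31494
p₀ = P(outcome | unexposed) = 163/3037 = 0.053671
Under exogeneity and monotonicity, PN = (p₁ − p₀) / p₁.
PN = (0.31494 − 0.053671) / 0.31494 = 0.26127 / 0.31494 ≈ 0.8296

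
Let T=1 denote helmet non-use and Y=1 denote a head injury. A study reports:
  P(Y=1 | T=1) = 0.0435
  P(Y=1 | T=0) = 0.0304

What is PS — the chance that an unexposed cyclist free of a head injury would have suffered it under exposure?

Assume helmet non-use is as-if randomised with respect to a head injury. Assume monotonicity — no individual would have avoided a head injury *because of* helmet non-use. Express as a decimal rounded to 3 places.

PS ≈ 0.014

Let p₁ = 0.0435, p₀ = 0.0304.
Under exogeneity and monotonicity, PS = (p₁ − p₀) / (1 − p₀).
PS = (0.0435 − 0.0304) / (1 − 0.0304) = 0.0131 / 0.9696 ≈ 0.0135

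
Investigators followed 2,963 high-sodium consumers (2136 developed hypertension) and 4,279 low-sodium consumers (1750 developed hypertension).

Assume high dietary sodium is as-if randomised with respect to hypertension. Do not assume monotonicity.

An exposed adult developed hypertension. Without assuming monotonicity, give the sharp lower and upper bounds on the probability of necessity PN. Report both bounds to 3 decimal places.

0.433 ≤ PN ≤ 0.820

p₁ = P(outcome | exposed) = 2136/2963 = 0.72089
p₀ = P(outcome | unexposed) = 1750/4279 = 0.40897
Under exogeneity alone the bounds on PN are max{0,(p₁−p₀)/p₁} ≤ PN ≤ min{1,(1−p₀)/p₁}.
  lower = (p₁ − p₀)/p₁ = 0.31192 / 0.72089 ≈ 0.4327
  upper = min{1, (1 − p₀)/p₁} = 0.59103 / 0.72089 ≈ 0.8199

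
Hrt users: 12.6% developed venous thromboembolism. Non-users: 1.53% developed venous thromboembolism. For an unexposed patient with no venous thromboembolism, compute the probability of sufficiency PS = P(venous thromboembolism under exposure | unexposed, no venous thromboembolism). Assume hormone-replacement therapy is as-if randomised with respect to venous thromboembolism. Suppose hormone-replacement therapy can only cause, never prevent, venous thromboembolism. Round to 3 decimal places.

PS ≈ 0.112

p₁ = 0.126, p₀ = 0.0153.
Under exogeneity and monotonicity, PS = (p₁ − p₀) / (1 − p₀).
PS = (0.126 − 0.0153) / (1 − 0.0153) = 0.1107 / 0.9847 ≈ 0.1124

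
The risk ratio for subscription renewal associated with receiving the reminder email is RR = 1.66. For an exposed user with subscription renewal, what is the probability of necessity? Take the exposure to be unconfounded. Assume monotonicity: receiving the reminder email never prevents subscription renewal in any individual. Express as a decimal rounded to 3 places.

PN ≈ 0.398

Under exogeneity and monotonicity, PN = (RR − 1) / RR = 1 − 1/RR.
PN = (1.66 − 1) / 1.66 = 0.66 / 1.66 ≈ 0.3976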